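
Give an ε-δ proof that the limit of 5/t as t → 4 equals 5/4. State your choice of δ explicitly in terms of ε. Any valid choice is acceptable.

Suppose ε > 0. We seek δ > 0 such that 0 < |t − 4| < δ implies |5/t − (5/4)| < ε.
|5/t − (5/4)| = 5·|4 − t|/(4·|t|) = 5|t − 4|/(4|t|).
Require δ ≤ 2 so that |t| > 4 − 2 = 2, hence 4|t| > 8.
Then |5/t − (5/4)| < 5|t − 4|/8, which is < ε when |t − 4| < (8/5)ε.
Take δ = min(2, (8/5)ε). Then 0 < |t − 4| < δ gives both |t − 4| < 2 and |t − 4| < (8/5)ε, so |5/t − (5/4)| < ε.

δ = min(2, (8/5)ε)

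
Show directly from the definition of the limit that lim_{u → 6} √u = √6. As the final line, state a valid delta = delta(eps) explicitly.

Let eps > 0 be given. We want delta > 0 such that 0 < |u − 6| < delta implies |√u − √6| < eps.
Rationalise: √u − √6 = (u − 6)/(√u + √6), so |√u − √6| = |u − 6|/(√u + √6).
Restrict delta ≤ 6 so that |u − 6| < 6 forces u > 0, and then √u + √6 > √6.
Hence |√u − √6| < |u − 6|/√6, which is < eps once |u − 6| < √6·eps.
Take delta = min(6, √6·eps). If 0 < |u − 6| < delta then u > 0 and |√u − √6| < |u − 6|/√6 < eps.

delta = min(6, √6·eps)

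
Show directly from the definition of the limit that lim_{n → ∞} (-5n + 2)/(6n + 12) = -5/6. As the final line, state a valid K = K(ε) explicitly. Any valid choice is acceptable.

K = 2/ε

Fix ε > 0. For n ≥ 1, |(-5n + 2)/(6n + 12) + 5/6| = |72|/(6(6n + 12)) = 72/(6(6n + 12)).
Since 6n + 12 ≥ 6n for n ≥ 1, this is ≤ 72/(6·6n) = 2/n.
So |(-5n + 2)/(6n + 12) + 5/6| < ε whenever n > 2/ε.
Take K = 2/ε. If n > K then |(-5n + 2)/(6n + 12) + 5/6| ≤ 2/n < ε.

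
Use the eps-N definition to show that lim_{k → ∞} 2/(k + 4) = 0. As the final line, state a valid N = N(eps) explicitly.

N = 2/eps

Suppose eps > 0. For k ≥ 1, |2/(k + 4) − 0| = 2/(k + 4) ≤ 2/k.
We need 2/k < eps, i.e. k > 2/eps.
Take N = 2/eps. If k > N then |2/(k + 4)| ≤ 2/k < eps.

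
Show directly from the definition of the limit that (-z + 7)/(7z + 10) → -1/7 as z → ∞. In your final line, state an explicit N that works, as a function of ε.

Let ε > 0. We seek N > 0 such that z > N implies |(-z + 7)/(7z + 10) + 1/7| < ε.
(-z + 7)/(7z + 10) + 1/7 = (7(-z + 7) − (-1)(7z + 10)) / (7(7z + 10)) = 59/(7(7z + 10)).
For z > 0 we have 7z + 10 > 7z, so |(-z + 7)/(7z + 10) + 1/7| = 59/(7(7z + 10)) < 59/(7·7z) = (59/49)/z.
Thus |(-z + 7)/(7z + 10) + 1/7| < ε whenever z > (59/49)/ε.
Take N = (59/49)/ε. If z > N then |(-z + 7)/(7z + 10) + 1/7| < (59/49)/z < ε.

N = (59/49)/ε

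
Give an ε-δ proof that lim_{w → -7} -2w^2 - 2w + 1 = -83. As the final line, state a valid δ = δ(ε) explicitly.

Let ε > 0. We want δ > 0 such that 0 < |w + 7| < δ implies |(-2w^2 - 2w + 1) + 83| < ε.
(-2w^2 - 2w + 1) + 83 = -2w^2 - 2w + 84 = (w + 7)(-2w + 12).
So |(-2w^2 - 2w + 1) + 83| = |w + 7|·|-2w + 12|.
Require δ ≤ 1. Then |w + 7| < 1 gives |w| < 8, and by the triangle inequality |-2w + 12| ≤ 2·8 + 12 = 28.
Hence |(-2w^2 - 2w + 1) + 83| ≤ 28|w + 7| < ε provided |w + 7| < ε/28.
Choosing δ = min(1, ε/28) ensures both conditions, hence |(-2w^2 - 2w + 1) + 83| < ε.

δ = min(1, ε/28)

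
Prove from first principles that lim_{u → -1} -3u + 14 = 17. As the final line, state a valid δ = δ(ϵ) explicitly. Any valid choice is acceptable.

δ = ϵ/3

Suppose ϵ > 0. We need δ > 0 so that 0 < |u + 1| < δ implies |(-3u + 14) − 17| < ϵ.
|(-3u + 14) − 17| = |-3u - 3| = 3|u + 1|.
So 3|u + 1| < ϵ exactly when |u + 1| < ϵ/3.
Choosing δ = ϵ/3 gives |(-3u + 14) − 17| = 3|u + 1| < ϵ whenever |u + 1| < δ.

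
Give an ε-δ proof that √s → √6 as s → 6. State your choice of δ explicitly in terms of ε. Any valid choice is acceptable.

δ = min(6, √6·ε)

Let ε > 0 be given. We want δ > 0 such that 0 < |s − 6| < δ implies |√s − √6| < ε.
Multiplying by the conjugate, |√s − √6| = |s − 6|/(√s + √6).
Restrict δ ≤ 6 so that |s − 6| < 6 forces s > 0, and then √s + √6 > √6.
Hence |√s − √6| < |s − 6|/√6, which is < ε once |s − 6| < √6·ε.
Take δ = min(6, √6·ε). If 0 < |s − 6| < δ then s > 0 and |√s − √6| < |s − 6|/√6 < ε.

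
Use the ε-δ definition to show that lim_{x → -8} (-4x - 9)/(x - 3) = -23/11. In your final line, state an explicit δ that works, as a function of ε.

δ = min(11/2, (121/42)ε)

Suppose ε > 0. We want δ > 0 with 0 < |x + 8| < δ ⇒ |(-4x - 9)/(x - 3) + 23/11| < ε.
Combining over a common denominator, (-4x - 9)/(x - 3) + 23/11 = [(-4x - 9)·(-11) − 23·(x - 3)] / [(-11)·(x - 3)] = 21(x + 8) / ((-11)(x - 3)).
So |(-4x - 9)/(x - 3) + 23/11| = 21|x + 8| / (11·|x − 3|).
Restrict δ ≤ 11/2. Then |x + 8| < 11/2 gives |x − 3| = |(x + 8) + (-11)| ≥ 11 − 11/2 = 11/2.
Hence |(-4x - 9)/(x - 3) + 23/11| < 21|x + 8|/(11·(11/2)) = (42/121)|x + 8|, which is < ε once |x + 8| < (121/42)ε.
Take δ = min(11/2, (121/42)ε). Then 0 < |x + 8| < δ forces both bounds, so |(-4x - 9)/(x - 3) + 23/11| < ε.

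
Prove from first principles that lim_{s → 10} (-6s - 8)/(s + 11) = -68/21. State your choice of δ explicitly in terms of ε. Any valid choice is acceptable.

δ = min(21/2, (441/116)ε)

Suppose ε > 0. We want δ > 0 with 0 < |s − 10| < δ ⇒ |(-6s - 8)/(s + 11) + 68/21| < ε.
Combining over a common denominator, (-6s - 8)/(s + 11) + 68/21 = [(-6s - 8)·21 − (-68)·(s + 11)] / [21·(s + 11)] = -58(s − 10) / (21(s + 11)).
So |(-6s - 8)/(s + 11) + 68/21| = 58|s − 10| / (21·|s + 11|).
Restrict δ ≤ 21/2. Then |s − 10| < 21/2 gives |s + 11| = |(s − 10) + 21| ≥ 21 − 21/2 = 21/2.
Hence |(-6s - 8)/(s + 11) + 68/21| < 58|s − 10|/(21·(21/2)) = (116/441)|s − 10|, which is < ε once |s − 10| < (441/116)ε.
Take δ = min(21/2, (441/116)ε). Then 0 < |s − 10| < δ forces both bounds, so |(-6s - 8)/(s + 11) + 68/21| < ε.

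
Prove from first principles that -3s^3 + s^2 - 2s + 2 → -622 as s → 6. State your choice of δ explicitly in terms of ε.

δ = min(2, ε/432)

Fix ε > 0. We want δ > 0 such that 0 < |s − 6| < δ implies |(-3s^3 + s^2 - 2s + 2) + 622| < ε.
(-3s^3 + s^2 - 2s + 2) + 622 = -3s^3 + s^2 - 2s + 624 = (s − 6)(-3s^2 - 17s - 104).
So |(-3s^3 + s^2 - 2s + 2) + 622| = |s − 6|·|-3s^2 - 17s - 104|.
Require δ ≤ 2. Then |s − 6| < 2 gives |s| < 8, and by the triangle inequality |-3s^2 - 17s - 104| ≤ 3·8^2 + 17·8 + 104 = 432.
Hence |(-3s^3 + s^2 - 2s + 2) + 622| ≤ 432|s − 6| < ε provided |s − 6| < ε/432.
Take δ = min(2, ε/432). Then 0 < |s − 6| < δ gives both |s − 6| < 2 and |s − 6| < ε/432, so |(-3s^3 + s^2 - 2s + 2) + 622| < ε.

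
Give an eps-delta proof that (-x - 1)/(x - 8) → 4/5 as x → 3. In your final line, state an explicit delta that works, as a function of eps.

Let eps > 0 be given. We want delta > 0 with 0 < |x − 3| < delta ⇒ |(-x - 1)/(x - 8) − (4/5)| < eps.
Combining over a common denominator, (-x - 1)/(x - 8) − (4/5) = [(-x - 1)·(-5) − (-4)·(x - 8)] / [(-5)·(x - 8)] = 9(x − 3) / ((-5)(x - 8)).
So |(-x - 1)/(x - 8) − (4/5)| = 9|x − 3| / (5·|x − 8|).
Require delta ≤ 5/2, so |x − 8| ≥ |-5| − |x − 3| > 5 − 5/2 = 5/2.
Hence |(-x - 1)/(x - 8) − (4/5)| < 9|x − 3|/(5·(5/2)) = (18/25)|x − 3|, which is < eps once |x − 3| < (25/18)eps.
Take delta = min(5/2, (25/18)eps). Then 0 < |x − 3| < delta forces both bounds, so |(-x - 1)/(x - 8) − (4/5)| < eps.

delta = min(5/2, (25/18)eps)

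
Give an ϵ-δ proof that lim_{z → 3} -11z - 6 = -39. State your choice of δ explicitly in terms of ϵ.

Let ϵ > 0 be given. We need δ > 0 so that 0 < |z − 3| < δ implies |(-11z - 6) + 39| < ϵ.
Since (-11z - 6) + 39 = -11(z − 3), we have |(-11z - 6) + 39| = 11|z − 3|.
Thus it suffices that |z − 3| < ϵ/11.
Choosing δ = ϵ/11 gives |(-11z - 6) + 39| = 11|z − 3| < ϵ whenever |z − 3| < δ.

δ = ϵ/11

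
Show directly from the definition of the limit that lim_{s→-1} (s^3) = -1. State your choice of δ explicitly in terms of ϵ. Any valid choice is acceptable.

Let ϵ > 0. We seek δ > 0 with 0 < |s + 1| < δ ⇒ |s^3 + 1| < ϵ.
Factor: s^3 + 1 = (s + 1)(s^2 - s + 1), so |s^3 + 1| = |s + 1|·|s^2 - s + 1|.
Impose δ ≤ 1 so that |s| < 2; then |s^2 - s + 1| ≤ 7.
Hence |s^3 + 1| ≤ 7|s + 1|, which is < ϵ once |s + 1| < ϵ/7.
Take δ = min(1, ϵ/7). If 0 < |s + 1| < δ then both bounds hold and |s^3 + 1| ≤ 7|s + 1| < 7·(ϵ/7) = ϵ.

δ = min(1, ϵ/7)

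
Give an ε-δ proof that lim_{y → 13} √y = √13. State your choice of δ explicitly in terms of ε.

Let ε > 0 be given. We want δ > 0 such that 0 < |y − 13| < δ implies |√y − √13| < ε.
Multiplying by the conjugate, |√y − √13| = |y − 13|/(√y + √13).
Restrict δ ≤ 13 so that |y − 13| < 13 forces y > 0, and then √y + √13 > √13.
Hence |√y − √13| < |y − 13|/√13, which is < ε once |y − 13| < √13·ε.
Take δ = min(13, √13·ε). If 0 < |y − 13| < δ then y > 0 and |√y − √13| < |y − 13|/√13 < ε.

δ = min(13, √13·ε)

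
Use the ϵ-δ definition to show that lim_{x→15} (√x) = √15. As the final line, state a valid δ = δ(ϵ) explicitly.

Suppose ϵ > 0. We want δ > 0 such that 0 < |x − 15| < δ implies |√x − √15| < ϵ.
Rationalise: √x − √15 = (x − 15)/(√x + √15), so |√x − √15| = |x − 15|/(√x + √15).
Restrict δ ≤ 15 so that |x − 15| < 15 forces x > 0, and then √x + √15 > √15.
Hence |√x − √15| < |x − 15|/√15, which is < ϵ once |x − 15| < √15·ϵ.
Take δ = min(15, √15·ϵ). If 0 < |x − 15| < δ then x > 0 and |√x − √15| < |x − 15|/√15 < ϵ.

δ = min(15, √15·ϵ)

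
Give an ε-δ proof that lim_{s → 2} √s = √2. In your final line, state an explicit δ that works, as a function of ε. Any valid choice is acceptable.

δ = min(2, √2·ε)

Let ε > 0 be given. We want δ > 0 such that 0 < |s − 2| < δ implies |√s − √2| < ε.
Multiplying by the conjugate, |√s − √2| = |s − 2|/(√s + √2).
Restrict δ ≤ 2 so that |s − 2| < 2 forces s > 0, and then √s + √2 > √2.
Hence |√s − √2| < |s − 2|/√2, which is < ε once |s − 2| < √2·ε.
Take δ = min(2, √2·ε). If 0 < |s − 2| < δ then s > 0 and |√s − √2| < |s − 2|/√2 < ε.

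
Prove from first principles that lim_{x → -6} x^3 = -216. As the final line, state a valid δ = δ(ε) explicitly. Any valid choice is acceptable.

Suppose ε > 0. We seek δ > 0 with 0 < |x + 6| < δ ⇒ |x^3 + 216| < ε.
Factor: x^3 + 216 = (x + 6)(x^2 - 6x + 36), so |x^3 + 216| = |x + 6|·|x^2 - 6x + 36|.
Impose δ ≤ 1 so that |x| < 7; then |x^2 - 6x + 36| ≤ 127.
Hence |x^3 + 216| ≤ 127|x + 6|, which is < ε once |x + 6| < ε/127.
Take δ = min(1, ε/127). If 0 < |x + 6| < δ then both bounds hold and |x^3 + 216| ≤ 127|x + 6| < 127·(ε/127) = ε.

δ = min(1, ε/127)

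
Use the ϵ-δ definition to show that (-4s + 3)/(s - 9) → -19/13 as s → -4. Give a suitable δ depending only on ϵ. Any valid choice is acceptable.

Let ϵ > 0. We want δ > 0 with 0 < |s + 4| < δ ⇒ |(-4s + 3)/(s - 9) + 19/13| < ϵ.
Combining over a common denominator, (-4s + 3)/(s - 9) + 19/13 = [(-4s + 3)·(-13) − 19·(s - 9)] / [(-13)·(s - 9)] = 33(s + 4) / ((-13)(s - 9)).
So |(-4s + 3)/(s - 9) + 19/13| = 33|s + 4| / (13·|s − 9|).
Require δ ≤ 13/2, so |s − 9| ≥ |-13| − |s + 4| > 13 − 13/2 = 13/2.
Hence |(-4s + 3)/(s - 9) + 19/13| < 33|s + 4|/(13·(13/2)) = (66/169)|s + 4|, which is < ϵ once |s + 4| < (169/66)ϵ.
Take δ = min(13/2, (169/66)ϵ). Then 0 < |s + 4| < δ forces both bounds, so |(-4s + 3)/(s - 9) + 19/13| < ϵ.

δ = min(13/2, (169/66)ϵ)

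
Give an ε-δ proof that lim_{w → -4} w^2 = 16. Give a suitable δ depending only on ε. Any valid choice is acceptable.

Let ε > 0 be given. We seek δ > 0 with 0 < |w + 4| < δ ⇒ |w^2 − 16| < ε.
Factor: w^2 − 16 = (w + 4)(w - 4), so |w^2 − 16| = |w + 4|·|w - 4|.
Restrict δ ≤ 1. Then |w + 4| < 1 gives |w| < 5, so by the triangle inequality |w - 4| ≤ 5 + 4 = 9.
Hence |w^2 − 16| ≤ 9|w + 4|, which is < ε once |w + 4| < ε/9.
Take δ = min(1, ε/9). If 0 < |w + 4| < δ then both bounds hold and |w^2 − 16| ≤ 9|w + 4| < 9·(ε/9) = ε.

δ = min(1, ε/9)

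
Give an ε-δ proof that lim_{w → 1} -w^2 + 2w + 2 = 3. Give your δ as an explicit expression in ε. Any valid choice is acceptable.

δ = min(1, ε/3)

Let ε > 0. We want δ > 0 such that 0 < |w − 1| < δ implies |(-w^2 + 2w + 2) − 3| < ε.
(-w^2 + 2w + 2) − 3 = -w^2 + 2w - 1 = (w − 1)(-w + 1).
So |(-w^2 + 2w + 2) − 3| = |w − 1|·|-w + 1|.
Assume first that |w − 1| < 1, so |w| < 2. Then |-w + 1| ≤ 2 + 1 = 3.
Hence |(-w^2 + 2w + 2) − 3| ≤ 3|w − 1| < ε provided |w − 1| < ε/3.
Take δ = min(1, ε/3). Then 0 < |w − 1| < δ gives both |w − 1| < 1 and |w − 1| < ε/3, so |(-w^2 + 2w + 2) − 3| < ε.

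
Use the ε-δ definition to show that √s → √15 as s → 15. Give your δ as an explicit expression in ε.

δ = min(15, √15·ε)

Fix ε > 0. We want δ > 0 such that 0 < |s − 15| < δ implies |√s − √15| < ε.
Rationalise: √s − √15 = (s − 15)/(√s + √15), so |√s − √15| = |s − 15|/(√s + √15).
Restrict δ ≤ 15 so that |s − 15| < 15 forces s > 0, and then √s + √15 > √15.
Hence |√s − √15| < |s − 15|/√15, which is < ε once |s − 15| < √15·ε.
Take δ = min(15, √15·ε). If 0 < |s − 15| < δ then s > 0 and |√s − √15| < |s − 15|/√15 < ε.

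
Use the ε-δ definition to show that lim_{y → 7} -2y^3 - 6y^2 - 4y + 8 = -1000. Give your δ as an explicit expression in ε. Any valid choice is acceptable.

Suppose ε > 0. We want δ > 0 such that 0 < |y − 7| < δ implies |(-2y^3 - 6y^2 - 4y + 8) + 1000| < ε.
(-2y^3 - 6y^2 - 4y + 8) + 1000 = -2y^3 - 6y^2 - 4y + 1008 = (y − 7)(-2y^2 - 20y - 144).
So |(-2y^3 - 6y^2 - 4y + 8) + 1000| = |y − 7|·|-2y^2 - 20y - 144|.
Assume first that |y − 7| < 1, so |y| < 8. Then |-2y^2 - 20y - 144| ≤ 2·8^2 + 20·8 + 144 = 432.
Hence |(-2y^3 - 6y^2 - 4y + 8) + 1000| ≤ 432|y − 7| < ε provided |y − 7| < ε/432.
Choosing δ = min(1, ε/432) ensures both conditions, hence |(-2y^3 - 6y^2 - 4y + 8) + 1000| < ε.

δ = min(1, ε/432)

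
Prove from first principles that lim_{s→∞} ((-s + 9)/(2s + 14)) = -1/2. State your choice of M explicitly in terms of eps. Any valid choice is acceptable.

Let eps > 0 be given. We seek M > 0 such that s > M implies |(-s + 9)/(2s + 14) + 1/2| < eps.
(-s + 9)/(2s + 14) + 1/2 = (2(-s + 9) − (-1)(2s + 14)) / (2(2s + 14)) = 32/(2(2s + 14)).
For s > 0 we have 2s + 14 > 2s, so |(-s + 9)/(2s + 14) + 1/2| = 32/(2(2s + 14)) < 32/(2·2s) = 8/s.
Thus |(-s + 9)/(2s + 14) + 1/2| < eps whenever s > 8/eps.
Take M = 8/eps. If s > M then |(-s + 9)/(2s + 14) + 1/2| < 8/s < eps.

M = 8/eps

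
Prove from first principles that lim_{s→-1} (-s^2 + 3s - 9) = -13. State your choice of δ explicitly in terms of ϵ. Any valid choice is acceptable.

Let ϵ > 0 be given. We want δ > 0 such that 0 < |s + 1| < δ implies |(-s^2 + 3s - 9) + 13| < ϵ.
(-s^2 + 3s - 9) + 13 = -s^2 + 3s + 4 = (s + 1)(-s + 4).
So |(-s^2 + 3s - 9) + 13| = |s + 1|·|-s + 4|.
Require δ ≤ 1. Then |s + 1| < 1 gives |s| < 2, and by the triangle inequality |-s + 4| ≤ 2 + 4 = 6.
Hence |(-s^2 + 3s - 9) + 13| ≤ 6|s + 1| < ϵ provided |s + 1| < ϵ/6.
Take δ = min(1, ϵ/6). Then 0 < |s + 1| < δ gives both |s + 1| < 1 and |s + 1| < ϵ/6, so |(-s^2 + 3s - 9) + 13| < ϵ.

δ = min(1, ϵ/6)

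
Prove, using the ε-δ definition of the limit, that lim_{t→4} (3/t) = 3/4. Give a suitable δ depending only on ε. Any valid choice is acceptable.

δ = min(2, (8/3)ε)

Suppose ε > 0. We seek δ > 0 such that 0 < |t − 4| < δ implies |3/t − (3/4)| < ε.
|3/t − (3/4)| = 3·|4 − t|/(4·|t|) = 3|t − 4|/(4|t|).
Restrict δ ≤ 2. Then |t − 4| < 2 gives |t| > 2, so 4|t| > 8.
Then |3/t − (3/4)| < 3|t − 4|/8, which is < ε when |t − 4| < (8/3)ε.
Take δ = min(2, (8/3)ε). Then 0 < |t − 4| < δ gives both |t − 4| < 2 and |t − 4| < (8/3)ε, so |3/t − (3/4)| < ε.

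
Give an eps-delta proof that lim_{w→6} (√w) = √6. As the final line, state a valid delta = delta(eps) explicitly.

Fix eps > 0. We want delta > 0 such that 0 < |w − 6| < delta implies |√w − √6| < eps.
Rationalise: √w − √6 = (w − 6)/(√w + √6), so |√w − √6| = |w − 6|/(√w + √6).
Restrict delta ≤ 6 so that |w − 6| < 6 forces w > 0, and then √w + √6 > √6.
Hence |√w − √6| < |w − 6|/√6, which is < eps once |w − 6| < √6·eps.
Take delta = min(6, √6·eps). If 0 < |w − 6| < delta then w > 0 and |√w − √6| < |w − 6|/√6 < eps.

delta = min(6, √6·eps)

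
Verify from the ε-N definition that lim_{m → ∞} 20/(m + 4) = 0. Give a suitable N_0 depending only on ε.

Suppose ε > 0. For m ≥ 1, |20/(m + 4) − 0| = 20/(m + 4) ≤ 20/m.
We need 20/m < ε, i.e. m > 20/ε.
Take N_0 = 20/ε. If m > N_0 then |20/(m + 4)| ≤ 20/m < ε.

N_0 = 20/ε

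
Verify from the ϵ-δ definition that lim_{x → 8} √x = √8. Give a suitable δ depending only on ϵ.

Let ϵ > 0 be given. We want δ > 0 such that 0 < |x − 8| < δ implies |√x − √8| < ϵ.
Multiplying by the conjugate, |√x − √8| = |x − 8|/(√x + √8).
Restrict δ ≤ 8 so that |x − 8| < 8 forces x > 0, and then √x + √8 > √8.
Hence |√x − √8| < |x − 8|/√8, which is < ϵ once |x − 8| < √8·ϵ.
Take δ = min(8, √8·ϵ). If 0 < |x − 8| < δ then x > 0 and |√x − √8| < |x − 8|/√8 < ϵ.

δ = min(8, √8·ϵ)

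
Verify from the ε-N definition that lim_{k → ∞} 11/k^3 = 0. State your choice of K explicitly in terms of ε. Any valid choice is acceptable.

Let ε > 0 be given. For k ≥ 1, |11/k^3 − 0| = 11/k^3.
11/k^3 < ε ⇔ k^3 > 11/ε ⇔ k > (11/ε)^{1/3}.
Take K = (11/ε)^{1/3}. Then k > K implies 11/k^3 < ε.

K = (11/ε)^{1/3}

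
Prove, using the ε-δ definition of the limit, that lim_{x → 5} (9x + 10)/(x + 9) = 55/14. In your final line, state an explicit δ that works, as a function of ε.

δ = min(7, (98/71)ε)

Let ε > 0. We want δ > 0 with 0 < |x − 5| < δ ⇒ |(9x + 10)/(x + 9) − (55/14)| < ε.
Combining over a common denominator, (9x + 10)/(x + 9) − (55/14) = [(9x + 10)·14 − 55·(x + 9)] / [14·(x + 9)] = 71(x − 5) / (14(x + 9)).
So |(9x + 10)/(x + 9) − (55/14)| = 71|x − 5| / (14·|x + 9|).
Restrict δ ≤ 7. Then |x − 5| < 7 gives |x + 9| = |(x − 5) + 14| ≥ 14 − 7 = 7.
Hence |(9x + 10)/(x + 9) − (55/14)| < 71|x − 5|/(14·7) = (71/98)|x − 5|, which is < ε once |x − 5| < (98/71)ε.
Take δ = min(7, (98/71)ε). Then 0 < |x − 5| < δ forces both bounds, so |(9x + 10)/(x + 9) − (55/14)| < ε.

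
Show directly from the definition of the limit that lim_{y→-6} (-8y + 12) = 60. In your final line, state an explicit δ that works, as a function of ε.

Let ε > 0. We need δ > 0 so that 0 < |y + 6| < δ implies |(-8y + 12) − 60| < ε.
|(-8y + 12) − 60| = |-8y - 48| = 8|y + 6|.
Thus it suffices that |y + 6| < ε/8.
Take δ = ε/8. If 0 < |y + 6| < δ then |(-8y + 12) − 60| = 8|y + 6| < 8·(ε/8) = ε.

δ = ε/8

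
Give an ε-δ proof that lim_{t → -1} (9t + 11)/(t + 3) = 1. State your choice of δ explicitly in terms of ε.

Suppose ε > 0. We want δ > 0 with 0 < |t + 1| < δ ⇒ |(9t + 11)/(t + 3) − 1| < ε.
Combining over a common denominator, (9t + 11)/(t + 3) − 1 = [(9t + 11)·2 − 2·(t + 3)] / [2·(t + 3)] = 16(t + 1) / (2(t + 3)).
So |(9t + 11)/(t + 3) − 1| = 16|t + 1| / (2·|t + 3|).
Require δ ≤ 1, so |t + 3| ≥ |2| − |t + 1| > 2 − 1 = 1.
Hence |(9t + 11)/(t + 3) − 1| < 16|t + 1|/(2·1) = 8|t + 1|, which is < ε once |t + 1| < (1/8)ε.
Take δ = min(1, (1/8)ε). Then 0 < |t + 1| < δ forces both bounds, so |(9t + 11)/(t + 3) − 1| < ε.

δ = min(1, (1/8)ε)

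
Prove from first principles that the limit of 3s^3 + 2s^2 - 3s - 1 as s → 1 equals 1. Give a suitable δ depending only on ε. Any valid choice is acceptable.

Fix ε > 0. We want δ > 0 such that 0 < |s − 1| < δ implies |(3s^3 + 2s^2 - 3s - 1) − 1| < ε.
(3s^3 + 2s^2 - 3s - 1) − 1 = 3s^3 + 2s^2 - 3s - 2 = (s − 1)(3s^2 + 5s + 2).
So |(3s^3 + 2s^2 - 3s - 1) − 1| = |s − 1|·|3s^2 + 5s + 2|.
Require δ ≤ 1. Then |s − 1| < 1 gives |s| < 2, and by the triangle inequality |3s^2 + 5s + 2| ≤ 3·2^2 + 5·2 + 2 = 24.
Hence |(3s^3 + 2s^2 - 3s - 1) − 1| ≤ 24|s − 1| < ε provided |s − 1| < ε/24.
Take δ = min(1, ε/24). Then 0 < |s − 1| < δ gives both |s − 1| < 1 and |s − 1| < ε/24, so |(3s^3 + 2s^2 - 3s - 1) − 1| < ε.

δ = min(1, ε/24)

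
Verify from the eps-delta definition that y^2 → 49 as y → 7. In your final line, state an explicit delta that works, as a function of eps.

Let eps > 0 be given. We seek delta > 0 with 0 < |y − 7| < delta ⇒ |y^2 − 49| < eps.
Factor: y^2 − 49 = (y − 7)(y + 7), so |y^2 − 49| = |y − 7|·|y + 7|.
Restrict delta ≤ 2. Then |y − 7| < 2 gives |y| < 9, so by the triangle inequality |y + 7| ≤ 9 + 7 = 16.
Hence |y^2 − 49| ≤ 16|y − 7|, which is < eps once |y − 7| < eps/16.
Take delta = min(2, eps/16). If 0 < |y − 7| < delta then both bounds hold and |y^2 − 49| ≤ 16|y − 7| < 16·(eps/16) = eps.

delta = min(2, eps/16)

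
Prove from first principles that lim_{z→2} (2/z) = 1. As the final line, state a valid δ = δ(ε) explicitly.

Suppose ε > 0. We seek δ > 0 such that 0 < |z − 2| < δ implies |2/z − 1| < ε.
|2/z − 1| = 2·|2 − z|/(2·|z|) = 2|z − 2|/(2|z|).
Restrict δ ≤ 1. Then |z − 2| < 1 gives |z| > 1, so 2|z| > 2.
Then |2/z − 1| < 2|z − 2|/2, which is < ε when |z − 2| < ε.
Take δ = min(1, ε). Then 0 < |z − 2| < δ gives both |z − 2| < 1 and |z − 2| < ε, so |2/z − 1| < ε.

δ = min(1, ε)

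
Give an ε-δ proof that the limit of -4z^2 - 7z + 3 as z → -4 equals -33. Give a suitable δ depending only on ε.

δ = min(1, ε/29)

Let ε > 0. We want δ > 0 such that 0 < |z + 4| < δ implies |(-4z^2 - 7z + 3) + 33| < ε.
(-4z^2 - 7z + 3) + 33 = -4z^2 - 7z + 36 = (z + 4)(-4z + 9).
So |(-4z^2 - 7z + 3) + 33| = |z + 4|·|-4z + 9|.
Require δ ≤ 1. Then |z + 4| < 1 gives |z| < 5, and by the triangle inequality |-4z + 9| ≤ 4·5 + 9 = 29.
Hence |(-4z^2 - 7z + 3) + 33| ≤ 29|z + 4| < ε provided |z + 4| < ε/29.
Take δ = min(1, ε/29). Then 0 < |z + 4| < δ gives both |z + 4| < 1 and |z + 4| < ε/29, so |(-4z^2 - 7z + 3) + 33| < ε.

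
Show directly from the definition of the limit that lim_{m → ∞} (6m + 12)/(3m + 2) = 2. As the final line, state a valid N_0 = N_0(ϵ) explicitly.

N_0 = (8/3)/ϵ

Let ϵ > 0. For m ≥ 1, |(6m + 12)/(3m + 2) − 2| = |24|/(3(3m + 2)) = 24/(3(3m + 2)).
Since 3m + 2 ≥ 3m for m ≥ 1, this is ≤ 24/(3·3m) = (8/3)/m.
So |(6m + 12)/(3m + 2) − 2| < ϵ whenever m > (8/3)/ϵ.
Take N_0 = (8/3)/ϵ. If m > N_0 then |(6m + 12)/(3m + 2) − 2| ≤ (8/3)/m < ϵ.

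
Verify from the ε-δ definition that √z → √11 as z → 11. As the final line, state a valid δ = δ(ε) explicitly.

Fix ε > 0. We want δ > 0 such that 0 < |z − 11| < δ implies |√z − √11| < ε.
Multiplying by the conjugate, |√z − √11| = |z − 11|/(√z + √11).
Restrict δ ≤ 11 so that |z − 11| < 11 forces z > 0, and then √z + √11 > √11.
Hence |√z − √11| < |z − 11|/√11, which is < ε once |z − 11| < √11·ε.
Take δ = min(11, √11·ε). If 0 < |z − 11| < δ then z > 0 and |√z − √11| < |z − 11|/√11 < ε.

δ = min(11, √11·ε)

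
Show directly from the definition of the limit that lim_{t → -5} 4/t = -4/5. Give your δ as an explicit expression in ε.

δ = min(5/2, (25/8)ε)

Suppose ε > 0. We seek δ > 0 such that 0 < |t + 5| < δ implies |4/t + 4/5| < ε.
|4/t + 4/5| = 4·|-5 − t|/(5·|t|) = 4|t + 5|/(5|t|).
Restrict δ ≤ 5/2. Then |t + 5| < 5/2 gives |t| > 5/2, so 5|t| > 25/2.
Then |4/t + 4/5| < 4|t + 5|/(25/2), which is < ε when |t + 5| < (25/8)ε.
Take δ = min(5/2, (25/8)ε). Then 0 < |t + 5| < δ gives both |t + 5| < 5/2 and |t + 5| < (25/8)ε, so |4/t + 4/5| < ε.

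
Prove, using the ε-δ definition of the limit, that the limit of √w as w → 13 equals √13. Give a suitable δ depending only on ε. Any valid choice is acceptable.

δ = min(13, √13·ε)

Suppose ε > 0. We want δ > 0 such that 0 < |w − 13| < δ implies |√w − √13| < ε.
Multiplying by the conjugate, |√w − √13| = |w − 13|/(√w + √13).
Restrict δ ≤ 13 so that |w − 13| < 13 forces w > 0, and then √w + √13 > √13.
Hence |√w − √13| < |w − 13|/√13, which is < ε once |w − 13| < √13·ε.
Take δ = min(13, √13·ε). If 0 < |w − 13| < δ then w > 0 and |√w − √13| < |w − 13|/√13 < ε.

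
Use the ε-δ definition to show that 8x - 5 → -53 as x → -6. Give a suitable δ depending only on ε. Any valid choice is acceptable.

Let ε > 0. We need δ > 0 so that 0 < |x + 6| < δ implies |(8x - 5) + 53| < ε.
|(8x - 5) + 53| = |8x + 48| = 8|x + 6|.
So 8|x + 6| < ε exactly when |x + 6| < ε/8.
Take δ = ε/8. If 0 < |x + 6| < δ then |(8x - 5) + 53| = 8|x + 6| < 8·(ε/8) = ε.

δ = ε/8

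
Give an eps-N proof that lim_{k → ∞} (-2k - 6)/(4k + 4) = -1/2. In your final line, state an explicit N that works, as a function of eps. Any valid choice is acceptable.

N = 1/eps

Let eps > 0 be given. For k ≥ 1, |(-2k - 6)/(4k + 4) + 1/2| = |-16|/(4(4k + 4)) = 16/(4(4k + 4)).
Since 4k + 4 ≥ 4k for k ≥ 1, this is ≤ 16/(4·4k) = 1/k.
So |(-2k - 6)/(4k + 4) + 1/2| < eps whenever k > 1/eps.
Take N = 1/eps. If k > N then |(-2k - 6)/(4k + 4) + 1/2| ≤ 1/k < eps.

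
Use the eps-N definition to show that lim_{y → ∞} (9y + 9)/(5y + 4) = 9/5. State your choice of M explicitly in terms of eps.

Suppose eps > 0. We seek M > 0 such that y > M implies |(9y + 9)/(5y + 4) − (9/5)| < eps.
(9y + 9)/(5y + 4) − (9/5) = (5(9y + 9) − 9(5y + 4)) / (5(5y + 4)) = 9/(5(5y + 4)).
For y > 0 we have 5y + 4 > 5y, so |(9y + 9)/(5y + 4) − (9/5)| = 9/(5(5y + 4)) < 9/(5·5y) = (9/25)/y.
Thus |(9y + 9)/(5y + 4) − (9/5)| < eps whenever y > (9/25)/eps.
Take M = (9/25)/eps. If y > M then |(9y + 9)/(5y + 4) − (9/5)| < (9/25)/y < eps.

M = (9/25)/eps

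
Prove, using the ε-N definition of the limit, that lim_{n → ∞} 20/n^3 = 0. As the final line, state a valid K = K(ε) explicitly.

Let ε > 0. For n ≥ 1, |20/n^3 − 0| = 20/n^3.
20/n^3 < ε ⇔ n^3 > 20/ε ⇔ n > (20/ε)^{1/3}.
Take K = (20/ε)^{1/3}. Then n > K implies 20/n^3 < ε.

K = (20/ε)^{1/3}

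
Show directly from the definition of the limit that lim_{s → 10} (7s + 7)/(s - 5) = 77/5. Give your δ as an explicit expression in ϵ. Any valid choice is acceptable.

Suppose ϵ > 0. We want δ > 0 with 0 < |s − 10| < δ ⇒ |(7s + 7)/(s - 5) − (77/5)| < ϵ.
Combining over a common denominator, (7s + 7)/(s - 5) − (77/5) = [(7s + 7)·5 − 77·(s - 5)] / [5·(s - 5)] = -42(s − 10) / (5(s - 5)).
So |(7s + 7)/(s - 5) − (77/5)| = 42|s − 10| / (5·|s − 5|).
Restrict δ ≤ 5/2. Then |s − 10| < 5/2 gives |s − 5| = |(s − 10) + 5| ≥ 5 − 5/2 = 5/2.
Hence |(7s + 7)/(s - 5) − (77/5)| < 42|s − 10|/(5·(5/2)) = (84/25)|s − 10|, which is < ϵ once |s − 10| < (25/84)ϵ.
Take δ = min(5/2, (25/84)ϵ). Then 0 < |s − 10| < δ forces both bounds, so |(7s + 7)/(s - 5) − (77/5)| < ϵ.

δ = min(5/2, (25/84)ϵ)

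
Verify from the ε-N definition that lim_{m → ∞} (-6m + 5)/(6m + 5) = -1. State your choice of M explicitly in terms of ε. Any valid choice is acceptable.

M = (5/3)/ε

Fix ε > 0. For m ≥ 1, |(-6m + 5)/(6m + 5) + 1| = |60|/(6(6m + 5)) = 60/(6(6m + 5)).
Since 6m + 5 ≥ 6m for m ≥ 1, this is ≤ 60/(6·6m) = (5/3)/m.
So |(-6m + 5)/(6m + 5) + 1| < ε whenever m > (5/3)/ε.
Take M = (5/3)/ε. If m > M then |(-6m + 5)/(6m + 5) + 1| ≤ (5/3)/m < ε.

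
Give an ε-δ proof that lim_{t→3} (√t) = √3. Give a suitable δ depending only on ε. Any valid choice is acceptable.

Suppose ε > 0. We want δ > 0 such that 0 < |t − 3| < δ implies |√t − √3| < ε.
Rationalise: √t − √3 = (t − 3)/(√t + √3), so |√t − √3| = |t − 3|/(√t + √3).
Restrict δ ≤ 3 so that |t − 3| < 3 forces t > 0, and then √t + √3 > √3.
Hence |√t − √3| < |t − 3|/√3, which is < ε once |t − 3| < √3·ε.
Take δ = min(3, √3·ε). If 0 < |t − 3| < δ then t > 0 and |√t − √3| < |t − 3|/√3 < ε.

δ = min(3, √3·ε)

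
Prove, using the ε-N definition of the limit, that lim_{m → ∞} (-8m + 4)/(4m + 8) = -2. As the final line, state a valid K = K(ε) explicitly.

Suppose ε > 0. For m ≥ 1, |(-8m + 4)/(4m + 8) + 2| = |80|/(4(4m + 8)) = 80/(4(4m + 8)).
Since 4m + 8 ≥ 4m for m ≥ 1, this is ≤ 80/(4·4m) = 5/m.
So |(-8m + 4)/(4m + 8) + 2| < ε whenever m > 5/ε.
Take K = 5/ε. If m > K then |(-8m + 4)/(4m + 8) + 2| ≤ 5/m < ε.

K = 5/ε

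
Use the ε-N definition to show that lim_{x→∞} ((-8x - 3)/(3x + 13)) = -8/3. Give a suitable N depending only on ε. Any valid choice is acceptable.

N = (95/9)/ε

Fix ε > 0. We seek N > 0 such that x > N implies |(-8x - 3)/(3x + 13) + 8/3| < ε.
(-8x - 3)/(3x + 13) + 8/3 = (3(-8x - 3) − (-8)(3x + 13)) / (3(3x + 13)) = 95/(3(3x + 13)).
For x > 0 we have 3x + 13 > 3x, so |(-8x - 3)/(3x + 13) + 8/3| = 95/(3(3x + 13)) < 95/(3·3x) = (95/9)/x.
Thus |(-8x - 3)/(3x + 13) + 8/3| < ε whenever x > (95/9)/ε.
Take N = (95/9)/ε. If x > N then |(-8x - 3)/(3x + 13) + 8/3| < (95/9)/x < ε.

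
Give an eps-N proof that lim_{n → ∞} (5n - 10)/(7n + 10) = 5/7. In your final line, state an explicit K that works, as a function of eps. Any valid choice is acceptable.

K = (120/49)/eps

Fix eps > 0. For n ≥ 1, |(5n - 10)/(7n + 10) − (5/7)| = |-120|/(7(7n + 10)) = 120/(7(7n + 10)).
Since 7n + 10 ≥ 7n for n ≥ 1, this is ≤ 120/(7·7n) = (120/49)/n.
So |(5n - 10)/(7n + 10) − (5/7)| < eps whenever n > (120/49)/eps.
Take K = (120/49)/eps. If n > K then |(5n - 10)/(7n + 10) − (5/7)| ≤ (120/49)/n < eps.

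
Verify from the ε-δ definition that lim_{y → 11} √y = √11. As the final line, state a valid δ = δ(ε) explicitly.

Let ε > 0. We want δ > 0 such that 0 < |y − 11| < δ implies |√y − √11| < ε.
Multiplying by the conjugate, |√y − √11| = |y − 11|/(√y + √11).
Restrict δ ≤ 11 so that |y − 11| < 11 forces y > 0, and then √y + √11 > √11.
Hence |√y − √11| < |y − 11|/√11, which is < ε once |y − 11| < √11·ε.
Take δ = min(11, √11·ε). If 0 < |y − 11| < δ then y > 0 and |√y − √11| < |y − 11|/√11 < ε.

δ = min(11, √11·ε)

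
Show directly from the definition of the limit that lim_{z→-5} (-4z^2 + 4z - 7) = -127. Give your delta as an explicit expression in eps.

delta = min(1, eps/48)

Suppose eps > 0. We want delta > 0 such that 0 < |z + 5| < delta implies |(-4z^2 + 4z - 7) + 127| < eps.
(-4z^2 + 4z - 7) + 127 = -4z^2 + 4z + 120 = (z + 5)(-4z + 24).
So |(-4z^2 + 4z - 7) + 127| = |z + 5|·|-4z + 24|.
Assume first that |z + 5| < 1, so |z| < 6. Then |-4z + 24| ≤ 4·6 + 24 = 48.
Hence |(-4z^2 + 4z - 7) + 127| ≤ 48|z + 5| < eps provided |z + 5| < eps/48.
Take delta = min(1, eps/48). Then 0 < |z + 5| < delta gives both |z + 5| < 1 and |z + 5| < eps/48, so |(-4z^2 + 4z - 7) + 127| < eps.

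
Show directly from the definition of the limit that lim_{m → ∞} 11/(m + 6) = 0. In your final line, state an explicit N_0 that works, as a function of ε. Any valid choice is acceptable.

N_0 = 11/ε

Suppose ε > 0. For m ≥ 1, |11/(m + 6) − 0| = 11/(m + 6) ≤ 11/m.
We need 11/m < ε, i.e. m > 11/ε.
Take N_0 = 11/ε. If m > N_0 then |11/(m + 6)| ≤ 11/m < ε.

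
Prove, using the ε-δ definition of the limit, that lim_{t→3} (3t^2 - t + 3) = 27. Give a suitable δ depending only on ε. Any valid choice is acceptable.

Let ε > 0 be given. We want δ > 0 such that 0 < |t − 3| < δ implies |(3t^2 - t + 3) − 27| < ε.
(3t^2 - t + 3) − 27 = 3t^2 - t - 24 = (t − 3)(3t + 8).
So |(3t^2 - t + 3) − 27| = |t − 3|·|3t + 8|.
Assume first that |t − 3| < 2, so |t| < 5. Then |3t + 8| ≤ 3·5 + 8 = 23.
Hence |(3t^2 - t + 3) − 27| ≤ 23|t − 3| < ε provided |t − 3| < ε/23.
Take δ = min(2, ε/23). Then 0 < |t − 3| < δ gives both |t − 3| < 2 and |t − 3| < ε/23, so |(3t^2 - t + 3) − 27| < ε.

δ = min(2, ε/23)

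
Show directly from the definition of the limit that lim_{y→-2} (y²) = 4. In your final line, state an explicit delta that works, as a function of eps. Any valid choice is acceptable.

Let eps > 0 be given. We seek delta > 0 with 0 < |y + 2| < delta ⇒ |y² − 4| < eps.
Factor: y² − 4 = (y + 2)(y - 2), so |y² − 4| = |y + 2|·|y - 2|.
Impose delta ≤ 2 so that |y| < 4; then |y - 2| ≤ 6.
Hence |y² − 4| ≤ 6|y + 2|, which is < eps once |y + 2| < eps/6.
Take delta = min(2, eps/6). If 0 < |y + 2| < delta then both bounds hold and |y² − 4| ≤ 6|y + 2| < 6·(eps/6) = eps.

delta = min(2, eps/6)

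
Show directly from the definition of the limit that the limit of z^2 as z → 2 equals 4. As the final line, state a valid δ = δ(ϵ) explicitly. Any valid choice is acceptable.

Let ϵ > 0. We seek δ > 0 with 0 < |z − 2| < δ ⇒ |z^2 − 4| < ϵ.
Factor: z^2 − 4 = (z − 2)(z + 2), so |z^2 − 4| = |z − 2|·|z + 2|.
Restrict δ ≤ 1. Then |z − 2| < 1 gives |z| < 3, so by the triangle inequality |z + 2| ≤ 3 + 2 = 5.
Hence |z^2 − 4| ≤ 5|z − 2|, which is < ϵ once |z − 2| < ϵ/5.
Take δ = min(1, ϵ/5). If 0 < |z − 2| < δ then both bounds hold and |z^2 − 4| ≤ 5|z − 2| < 5·(ϵ/5) = ϵ.

δ = min(1, ϵ/5)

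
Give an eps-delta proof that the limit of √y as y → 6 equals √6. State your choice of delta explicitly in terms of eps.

delta = min(6, √6·eps)

Let eps > 0. We want delta > 0 such that 0 < |y − 6| < delta implies |√y − √6| < eps.
Rationalise: √y − √6 = (y − 6)/(√y + √6), so |√y − √6| = |y − 6|/(√y + √6).
Restrict delta ≤ 6 so that |y − 6| < 6 forces y > 0, and then √y + √6 > √6.
Hence |√y − √6| < |y − 6|/√6, which is < eps once |y − 6| < √6·eps.
Take delta = min(6, √6·eps). If 0 < |y − 6| < delta then y > 0 and |√y − √6| < |y − 6|/√6 < eps.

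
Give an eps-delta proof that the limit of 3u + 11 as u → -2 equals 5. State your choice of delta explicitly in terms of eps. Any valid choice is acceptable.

delta = eps/3

Fix eps > 0. We need delta > 0 so that 0 < |u + 2| < delta implies |(3u + 11) − 5| < eps.
Since (3u + 11) − 5 = 3(u + 2), we have |(3u + 11) − 5| = 3|u + 2|.
So 3|u + 2| < eps exactly when |u + 2| < eps/3.
Choosing delta = eps/3 gives |(3u + 11) − 5| = 3|u + 2| < eps whenever |u + 2| < delta.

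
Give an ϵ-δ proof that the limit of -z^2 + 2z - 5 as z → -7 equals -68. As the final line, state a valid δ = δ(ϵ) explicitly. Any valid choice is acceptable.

Let ϵ > 0 be given. We want δ > 0 such that 0 < |z + 7| < δ implies |(-z^2 + 2z - 5) + 68| < ϵ.
(-z^2 + 2z - 5) + 68 = -z^2 + 2z + 63 = (z + 7)(-z + 9).
So |(-z^2 + 2z - 5) + 68| = |z + 7|·|-z + 9|.
Assume first that |z + 7| < 1, so |z| < 8. Then |-z + 9| ≤ 8 + 9 = 17.
Hence |(-z^2 + 2z - 5) + 68| ≤ 17|z + 7| < ϵ provided |z + 7| < ϵ/17.
Take δ = min(1, ϵ/17). Then 0 < |z + 7| < δ gives both |z + 7| < 1 and |z + 7| < ϵ/17, so |(-z^2 + 2z - 5) + 68| < ϵ.

δ = min(1, ϵ/17)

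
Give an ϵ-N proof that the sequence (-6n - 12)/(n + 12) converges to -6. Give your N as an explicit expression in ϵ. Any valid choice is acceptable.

Let ϵ > 0 be given. For n ≥ 1, |(-6n - 12)/(n + 12) + 6| = |60|/((n + 12)) = 60/((n + 12)).
Since n + 12 ≥ n for n ≥ 1, this is ≤ 60/(n) = 60/n.
So |(-6n - 12)/(n + 12) + 6| < ϵ whenever n > 60/ϵ.
Take N = 60/ϵ. If n > N then |(-6n - 12)/(n + 12) + 6| ≤ 60/n < ϵ.

N = 60/ϵ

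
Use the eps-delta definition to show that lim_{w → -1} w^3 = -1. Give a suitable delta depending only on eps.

Fix eps > 0. We seek delta > 0 with 0 < |w + 1| < delta ⇒ |w^3 + 1| < eps.
Factor: w^3 + 1 = (w + 1)(w^2 - w + 1), so |w^3 + 1| = |w + 1|·|w^2 - w + 1|.
Impose delta ≤ 1 so that |w| < 2; then |w^2 - w + 1| ≤ 7.
Hence |w^3 + 1| ≤ 7|w + 1|, which is < eps once |w + 1| < eps/7.
Take delta = min(1, eps/7). If 0 < |w + 1| < delta then both bounds hold and |w^3 + 1| ≤ 7|w + 1| < 7·(eps/7) = eps.

delta = min(1, eps/7)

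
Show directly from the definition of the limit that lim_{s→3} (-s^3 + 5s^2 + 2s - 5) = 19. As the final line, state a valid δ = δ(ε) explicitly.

δ = min(1, ε/32)

Fix ε > 0. We want δ > 0 such that 0 < |s − 3| < δ implies |(-s^3 + 5s^2 + 2s - 5) − 19| < ε.
(-s^3 + 5s^2 + 2s - 5) − 19 = -s^3 + 5s^2 + 2s - 24 = (s − 3)(-s^2 + 2s + 8).
So |(-s^3 + 5s^2 + 2s - 5) − 19| = |s − 3|·|-s^2 + 2s + 8|.
Require δ ≤ 1. Then |s − 3| < 1 gives |s| < 4, and by the triangle inequality |-s^2 + 2s + 8| ≤ 4^2 + 2·4 + 8 = 32.
Hence |(-s^3 + 5s^2 + 2s - 5) − 19| ≤ 32|s − 3| < ε provided |s − 3| < ε/32.
Choosing δ = min(1, ε/32) ensures both conditions, hence |(-s^3 + 5s^2 + 2s - 5) − 19| < ε.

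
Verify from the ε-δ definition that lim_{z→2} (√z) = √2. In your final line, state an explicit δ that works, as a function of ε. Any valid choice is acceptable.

δ = min(2, √2·ε)

Let ε > 0. We want δ > 0 such that 0 < |z − 2| < δ implies |√z − √2| < ε.
Rationalise: √z − √2 = (z − 2)/(√z + √2), so |√z − √2| = |z − 2|/(√z + √2).
Restrict δ ≤ 2 so that |z − 2| < 2 forces z > 0, and then √z + √2 > √2.
Hence |√z − √2| < |z − 2|/√2, which is < ε once |z − 2| < √2·ε.
Take δ = min(2, √2·ε). If 0 < |z − 2| < δ then z > 0 and |√z − √2| < |z − 2|/√2 < ε.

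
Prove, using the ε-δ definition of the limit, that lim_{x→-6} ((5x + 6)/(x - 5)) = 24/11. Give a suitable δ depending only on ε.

Let ε > 0. We want δ > 0 with 0 < |x + 6| < δ ⇒ |(5x + 6)/(x - 5) − (24/11)| < ε.
Combining over a common denominator, (5x + 6)/(x - 5) − (24/11) = [(5x + 6)·(-11) − (-24)·(x - 5)] / [(-11)·(x - 5)] = -31(x + 6) / ((-11)(x - 5)).
So |(5x + 6)/(x - 5) − (24/11)| = 31|x + 6| / (11·|x − 5|).
Require δ ≤ 11/2, so |x − 5| ≥ |-11| − |x + 6| > 11 − 11/2 = 11/2.
Hence |(5x + 6)/(x - 5) − (24/11)| < 31|x + 6|/(11·(11/2)) = (62/121)|x + 6|, which is < ε once |x + 6| < (121/62)ε.
Take δ = min(11/2, (121/62)ε). Then 0 < |x + 6| < δ forces both bounds, so |(5x + 6)/(x - 5) − (24/11)| < ε.

δ = min(11/2, (121/62)ε)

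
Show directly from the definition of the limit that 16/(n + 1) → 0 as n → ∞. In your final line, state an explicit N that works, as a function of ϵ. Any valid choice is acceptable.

Let ϵ > 0. For n ≥ 1, |16/(n + 1) − 0| = 16/(n + 1) ≤ 16/n.
We need 16/n < ϵ, i.e. n > 16/ϵ.
Take N = 16/ϵ. If n > N then |16/(n + 1)| ≤ 16/n < ϵ.

N = 16/ϵ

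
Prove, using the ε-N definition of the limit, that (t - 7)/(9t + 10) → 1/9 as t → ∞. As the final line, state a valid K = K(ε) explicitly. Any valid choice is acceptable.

K = (73/81)/ε

Suppose ε > 0. We seek K > 0 such that t > K implies |(t - 7)/(9t + 10) − (1/9)| < ε.
(t - 7)/(9t + 10) − (1/9) = (9(t - 7) − (9t + 10)) / (9(9t + 10)) = -73/(9(9t + 10)).
For t > 0 we have 9t + 10 > 9t, so |(t - 7)/(9t + 10) − (1/9)| = 73/(9(9t + 10)) < 73/(9·9t) = (73/81)/t.
Thus |(t - 7)/(9t + 10) − (1/9)| < ε whenever t > (73/81)/ε.
Take K = (73/81)/ε. If t > K then |(t - 7)/(9t + 10) − (1/9)| < (73/81)/t < ε.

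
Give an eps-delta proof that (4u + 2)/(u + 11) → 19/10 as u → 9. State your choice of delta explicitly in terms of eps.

Fix eps > 0. We want delta > 0 with 0 < |u − 9| < delta ⇒ |(4u + 2)/(u + 11) − (19/10)| < eps.
Combining over a common denominator, (4u + 2)/(u + 11) − (19/10) = [(4u + 2)·20 − 38·(u + 11)] / [20·(u + 11)] = 42(u − 9) / (20(u + 11)).
So |(4u + 2)/(u + 11) − (19/10)| = 42|u − 9| / (20·|u + 11|).
Restrict delta ≤ 10. Then |u − 9| < 10 gives |u + 11| = |(u − 9) + 20| ≥ 20 − 10 = 10.
Hence |(4u + 2)/(u + 11) − (19/10)| < 42|u − 9|/(20·10) = (21/100)|u − 9|, which is < eps once |u − 9| < (100/21)eps.
Take delta = min(10, (100/21)eps). Then 0 < |u − 9| < delta forces both bounds, so |(4u + 2)/(u + 11) − (19/10)| < eps.

delta = min(10, (100/21)eps)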